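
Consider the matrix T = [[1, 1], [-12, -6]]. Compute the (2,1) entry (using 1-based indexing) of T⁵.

Characteristic polynomial: r^2 + 5r + 6 = (r + 2)(r + 3), so the eigenvalues are -3, -2.
r=-3: eigenvector (-1, 4).
r=-2: eigenvector (1, -3).
P = [[-1, 1], [4, -3]], D = diag(-3, -2), P⁻¹ = [[3, 1], [4, 1]].
T⁵ = P·diag(-243, -32)·P⁻¹ = [[601, 211], [-2532, -876]].
The requested entry is -2532.

-2532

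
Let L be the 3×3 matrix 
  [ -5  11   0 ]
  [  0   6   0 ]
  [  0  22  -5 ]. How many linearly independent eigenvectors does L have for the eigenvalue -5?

2

L + 5I = [[0, 11, 0], [0, 11, 0], [0, 22, 0]].
This matrix has rank 1, so its null space has dimension 3 − 1 = 2.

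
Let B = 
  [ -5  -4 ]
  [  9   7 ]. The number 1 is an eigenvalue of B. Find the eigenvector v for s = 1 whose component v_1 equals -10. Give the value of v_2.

15

B − 1I = [[-6, -4], [9, 6]].
Solving (B − 1I)v = 0 gives the eigenspace spanned by (-10, 15).
With v_1 = -10, v = (-10, 15), so v_2 = 15.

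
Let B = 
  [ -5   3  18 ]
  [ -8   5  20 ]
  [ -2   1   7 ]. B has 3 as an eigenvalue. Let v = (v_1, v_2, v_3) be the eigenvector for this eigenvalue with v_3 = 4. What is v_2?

B − 3I = [[-8, 3, 18], [-8, 2, 20], [-2, 1, 4]].
Solving (B − 3I)v = 0 gives the eigenspace spanned by (12, 8, 4).
With v_3 = 4, v = (12, 8, 4), so v_2 = 8.

8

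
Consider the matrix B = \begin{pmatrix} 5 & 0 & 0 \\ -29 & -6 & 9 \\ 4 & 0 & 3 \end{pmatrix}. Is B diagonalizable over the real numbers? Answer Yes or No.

Yes

Characteristic polynomial: p(s) = s^3 - 2s^2 - 33s + 90 = (s - 5)(s - 3)(s + 6).
All 3 eigenvalues are distinct, so B is diagonalizable.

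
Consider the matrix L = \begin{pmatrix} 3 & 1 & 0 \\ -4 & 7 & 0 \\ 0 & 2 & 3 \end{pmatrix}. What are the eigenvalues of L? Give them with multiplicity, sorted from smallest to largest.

3, 5, 5

Characteristic polynomial: p(s) = s^3 - 13s^2 + 55s - 75 = (s - 5)^2(s - 3).
Roots (with multiplicity): 3, 5, 5.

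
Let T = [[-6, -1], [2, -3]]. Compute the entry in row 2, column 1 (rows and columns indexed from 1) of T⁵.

4202

Characteristic polynomial: s^2 + 9s + 20 = (s + 4)(s + 5), so the eigenvalues are -5, -4.
s=-4: eigenvector (-1, 2).
s=-5: eigenvector (1, -1).
P = [[-1, 1], [2, -1]], D = diag(-4, -5), P⁻¹ = [[1, 1], [2, 1]].
T⁵ = P·diag(-1024, -3125)·P⁻¹ = [[-5226, -2101], [4202, 1077]].
The requested entry is 4202.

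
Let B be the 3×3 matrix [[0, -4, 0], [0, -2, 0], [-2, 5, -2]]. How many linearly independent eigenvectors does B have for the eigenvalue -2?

1

B + 2I = [[2, -4, 0], [0, 0, 0], [-2, 5, 0]].
This matrix has rank 2, so its null space has dimension 3 − 2 = 1.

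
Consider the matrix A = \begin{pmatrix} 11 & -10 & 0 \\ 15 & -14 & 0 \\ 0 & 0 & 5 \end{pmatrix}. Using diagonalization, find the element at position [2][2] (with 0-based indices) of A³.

125

Characteristic polynomial: r^3 - 2r^2 - 19r + 20 = (r - 5)(r - 1)(r + 4), so the eigenvalues are -4, 1, 5.
r=-4: eigenvector (2, 3, 0).
r=1: eigenvector (1, 1, 0).
r=5: eigenvector (0, 0, 1).
P = [[2, 1, 0], [3, 1, 0], [0, 0, 1]], D = diag(-4, 1, 5), P⁻¹ = [[-1, 1, 0], [3, -2, 0], [0, 0, 1]].
A³ = P·diag(-64, 1, 125)·P⁻¹ = [[131, -130, 0], [195, -194, 0], [0, 0, 125]].
The requested entry is 125.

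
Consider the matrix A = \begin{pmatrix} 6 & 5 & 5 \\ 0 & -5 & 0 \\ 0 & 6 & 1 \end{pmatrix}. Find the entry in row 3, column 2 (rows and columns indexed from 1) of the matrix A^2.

Characteristic polynomial: r^3 - 2r^2 - 29r + 30 = (r - 6)(r - 1)(r + 5), so the eigenvalues are -5, 1, 6.
r=1: eigenvector (1, 0, -1).
r=-5: eigenvector (0, 1, -1).
r=6: eigenvector (1, 0, 0).
P = [[1, 0, 1], [0, 1, 0], [-1, -1, 0]], D = diag(1, -5, 6), P⁻¹ = [[0, -1, -1], [0, 1, 0], [1, 1, 1]].
A² = P·diag(1, 25, 36)·P⁻¹ = [[36, 35, 35], [0, 25, 0], [0, -24, 1]].
The requested entry is -24.

-24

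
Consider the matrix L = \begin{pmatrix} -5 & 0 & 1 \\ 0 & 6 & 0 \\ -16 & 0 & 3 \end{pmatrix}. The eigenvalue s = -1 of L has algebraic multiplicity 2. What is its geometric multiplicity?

1

L + 1I = [[-4, 0, 1], [0, 7, 0], [-16, 0, 4]].
This matrix has rank 2, so its null space has dimension 3 − 2 = 1.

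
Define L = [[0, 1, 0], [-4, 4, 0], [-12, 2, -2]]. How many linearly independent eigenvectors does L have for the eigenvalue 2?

1

L − 2I = [[-2, 1, 0], [-4, 2, 0], [-12, 2, -4]].
This matrix has rank 2, so its null space has dimension 3 − 2 = 1.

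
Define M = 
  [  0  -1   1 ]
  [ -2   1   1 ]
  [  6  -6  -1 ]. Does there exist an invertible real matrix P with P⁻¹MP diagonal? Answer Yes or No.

Characteristic polynomial: p(s) = s^3 - 3s - 2 = (s - 2)(s + 1)^2.
s = -1 has algebraic multiplicity 2; rank(M + 1I) = 2, so geometric multiplicity = 1.
Geometric multiplicity < algebraic multiplicity, so M is not diagonalizable.

No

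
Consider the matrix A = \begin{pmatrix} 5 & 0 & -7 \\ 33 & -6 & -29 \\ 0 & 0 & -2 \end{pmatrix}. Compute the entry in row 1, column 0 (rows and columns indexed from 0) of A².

Characteristic polynomial: μ^3 + 3μ^2 - 28μ - 60 = (μ - 5)(μ + 2)(μ + 6), so the eigenvalues are -6, -2, 5.
μ=-6: eigenvector (0, 1, 0).
μ=5: eigenvector (1, 3, 0).
μ=-2: eigenvector (1, 1, 1).
P = [[0, 1, 1], [1, 3, 1], [0, 0, 1]], D = diag(-6, 5, -2), P⁻¹ = [[-3, 1, 2], [1, 0, -1], [0, 0, 1]].
A² = P·diag(36, 25, 4)·P⁻¹ = [[25, 0, -21], [-33, 36, 1], [0, 0, 4]].
The requested entry is -33.

-33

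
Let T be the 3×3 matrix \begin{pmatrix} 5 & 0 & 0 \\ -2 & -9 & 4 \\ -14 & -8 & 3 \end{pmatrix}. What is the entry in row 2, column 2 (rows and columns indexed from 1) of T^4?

Characteristic polynomial: μ^3 + μ^2 - 25μ - 25 = (μ - 5)(μ + 1)(μ + 5), so the eigenvalues are -5, -1, 5.
μ=5: eigenvector (1, -1, -3).
μ=-1: eigenvector (0, 1, 2).
μ=-5: eigenvector (0, -1, -1).
P = [[1, 0, 0], [-1, 1, -1], [-3, 2, -1]], D = diag(5, -1, -5), P⁻¹ = [[1, 0, 0], [2, -1, 1], [1, -2, 1]].
T⁴ = P·diag(625, 1, 625)·P⁻¹ = [[625, 0, 0], [-1248, 1249, -624], [-2496, 1248, -623]].
The requested entry is 1249.

1249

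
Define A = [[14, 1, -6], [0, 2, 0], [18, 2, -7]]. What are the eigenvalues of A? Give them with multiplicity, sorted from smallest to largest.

2, 2, 5

Characteristic polynomial: p(λ) = λ^3 - 9λ^2 + 24λ - 20 = (λ - 5)(λ - 2)^2.
Roots (with multiplicity): 2, 2, 5.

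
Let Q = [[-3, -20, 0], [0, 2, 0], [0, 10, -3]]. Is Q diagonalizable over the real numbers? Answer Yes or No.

Characteristic polynomial: p(λ) = λ^3 + 4λ^2 - 3λ - 18 = (λ - 2)(λ + 3)^2.
λ = -3 has algebraic multiplicity 2; rank(Q + 3I) = 1, so geometric multiplicity = 2.
Every eigenvalue has geometric = algebraic multiplicity, so Q is diagonalizable.

Yes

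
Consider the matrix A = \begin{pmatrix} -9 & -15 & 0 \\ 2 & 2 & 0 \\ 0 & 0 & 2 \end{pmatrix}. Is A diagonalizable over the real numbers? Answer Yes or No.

Yes

Characteristic polynomial: p(r) = r^3 + 5r^2 - 2r - 24 = (r - 2)(r + 3)(r + 4).
All 3 eigenvalues are distinct, so A is diagonalizable.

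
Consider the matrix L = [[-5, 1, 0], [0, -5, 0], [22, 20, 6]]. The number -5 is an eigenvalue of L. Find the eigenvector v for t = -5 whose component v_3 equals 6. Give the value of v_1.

L + 5I = [[0, 1, 0], [0, 0, 0], [22, 20, 11]].
Solving (L + 5I)v = 0 gives the eigenspace spanned by (-3, 0, 6).
With v_3 = 6, v = (-3, 0, 6), so v_1 = -3.

-3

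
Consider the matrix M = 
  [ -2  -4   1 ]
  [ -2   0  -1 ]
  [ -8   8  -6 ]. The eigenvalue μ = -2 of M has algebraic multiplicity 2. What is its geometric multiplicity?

1

M + 2I = [[0, -4, 1], [-2, 2, -1], [-8, 8, -4]].
This matrix has rank 2, so its null space has dimension 3 − 2 = 1.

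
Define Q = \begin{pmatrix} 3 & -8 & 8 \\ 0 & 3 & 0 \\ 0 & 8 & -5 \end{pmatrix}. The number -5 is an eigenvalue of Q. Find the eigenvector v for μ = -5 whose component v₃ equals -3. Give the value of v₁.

3

Q + 5I = [[8, -8, 8], [0, 8, 0], [0, 8, 0]].
Solving (Q + 5I)v = 0 gives the eigenspace spanned by (3, 0, -3).
With v₃ = -3, v = (3, 0, -3), so v₁ = 3.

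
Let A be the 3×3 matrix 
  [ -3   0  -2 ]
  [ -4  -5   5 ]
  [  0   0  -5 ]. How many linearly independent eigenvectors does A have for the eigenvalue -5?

A + 5I = [[2, 0, -2], [-4, 0, 5], [0, 0, 0]].
This matrix has rank 2, so its null space has dimension 3 − 2 = 1.

1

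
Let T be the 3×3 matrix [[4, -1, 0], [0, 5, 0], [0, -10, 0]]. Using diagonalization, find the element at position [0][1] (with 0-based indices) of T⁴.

Characteristic polynomial: r^3 - 9r^2 + 20r = r(r - 5)(r - 4), so the eigenvalues are 0, 4, 5.
r=4: eigenvector (1, 0, 0).
r=5: eigenvector (-1, 1, -2).
r=0: eigenvector (0, 0, 1).
P = [[1, -1, 0], [0, 1, 0], [0, -2, 1]], D = diag(4, 5, 0), P⁻¹ = [[1, 1, 0], [0, 1, 0], [0, 2, 1]].
T⁴ = P·diag(256, 625, 0)·P⁻¹ = [[256, -369, 0], [0, 625, 0], [0, -1250, 0]].
The requested entry is -369.

-369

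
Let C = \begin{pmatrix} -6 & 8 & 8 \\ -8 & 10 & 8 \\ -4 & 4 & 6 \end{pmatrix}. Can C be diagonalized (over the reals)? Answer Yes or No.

Characteristic polynomial: p(λ) = λ^3 - 10λ^2 + 28λ - 24 = (λ - 6)(λ - 2)^2.
λ = 2 has algebraic multiplicity 2; rank(C − 2I) = 1, so geometric multiplicity = 2.
Every eigenvalue has geometric = algebraic multiplicity, so C is diagonalizable.

Yes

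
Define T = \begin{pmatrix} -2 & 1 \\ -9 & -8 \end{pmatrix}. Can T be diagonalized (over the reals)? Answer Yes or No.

No

Characteristic polynomial: p(r) = r^2 + 10r + 25 = (r + 5)^2.
r = -5 has algebraic multiplicity 2; rank(T + 5I) = 1, so geometric multiplicity = 1.
Geometric multiplicity < algebraic multiplicity, so T is not diagonalizable.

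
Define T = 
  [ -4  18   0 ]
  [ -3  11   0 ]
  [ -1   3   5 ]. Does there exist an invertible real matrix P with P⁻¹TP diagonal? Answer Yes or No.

Characteristic polynomial: p(s) = s^3 - 12s^2 + 45s - 50 = (s - 5)^2(s - 2).
s = 5 has algebraic multiplicity 2; rank(T − 5I) = 2, so geometric multiplicity = 1.
Geometric multiplicity < algebraic multiplicity, so T is not diagonalizable.

No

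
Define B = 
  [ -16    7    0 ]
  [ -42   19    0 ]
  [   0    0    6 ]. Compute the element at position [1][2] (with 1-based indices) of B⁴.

609

Characteristic polynomial: r^3 - 9r^2 + 8r + 60 = (r - 6)(r - 5)(r + 2), so the eigenvalues are -2, 5, 6.
r=-2: eigenvector (1, 2, 0).
r=5: eigenvector (1, 3, 0).
r=6: eigenvector (0, 0, 1).
P = [[1, 1, 0], [2, 3, 0], [0, 0, 1]], D = diag(-2, 5, 6), P⁻¹ = [[3, -1, 0], [-2, 1, 0], [0, 0, 1]].
B⁴ = P·diag(16, 625, 1296)·P⁻¹ = [[-1202, 609, 0], [-3654, 1843, 0], [0, 0, 1296]].
The requested entry is 609.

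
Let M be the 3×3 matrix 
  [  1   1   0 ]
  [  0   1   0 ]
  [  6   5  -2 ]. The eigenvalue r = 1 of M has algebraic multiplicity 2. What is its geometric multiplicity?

M − 1I = [[0, 1, 0], [0, 0, 0], [6, 5, -3]].
This matrix has rank 2, so its null space has dimension 3 − 2 = 1.

1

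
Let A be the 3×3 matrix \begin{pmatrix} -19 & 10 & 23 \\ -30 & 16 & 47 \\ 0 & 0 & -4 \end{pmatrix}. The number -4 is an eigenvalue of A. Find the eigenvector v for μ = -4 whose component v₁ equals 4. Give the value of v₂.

A + 4I = [[-15, 10, 23], [-30, 20, 47], [0, 0, 0]].
Solving (A + 4I)v = 0 gives the eigenspace spanned by (4, 6, 0).
With v₁ = 4, v = (4, 6, 0), so v₂ = 6.

6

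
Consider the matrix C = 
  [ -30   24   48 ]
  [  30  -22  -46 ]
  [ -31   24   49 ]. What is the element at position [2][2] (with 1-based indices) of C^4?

3856

Characteristic polynomial: μ^3 + 3μ^2 - 16μ + 12 = (μ - 2)(μ - 1)(μ + 6), so the eigenvalues are -6, 1, 2.
μ=2: eigenvector (3, -2, 3).
μ=-6: eigenvector (-1, 1, -1).
μ=1: eigenvector (0, -2, 1).
P = [[3, -1, 0], [-2, 1, -2], [3, -1, 1]], D = diag(2, -6, 1), P⁻¹ = [[-1, 1, 2], [-4, 3, 6], [-1, 0, 1]].
C⁴ = P·diag(16, 1296, 1)·P⁻¹ = [[5136, -3840, -7680], [-5150, 3856, 7710], [5135, -3840, -7679]].
The requested entry is 3856.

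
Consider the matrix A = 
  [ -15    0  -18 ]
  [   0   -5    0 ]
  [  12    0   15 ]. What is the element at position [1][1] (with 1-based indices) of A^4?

81

Characteristic polynomial: r^3 + 5r^2 - 9r - 45 = (r - 3)(r + 3)(r + 5), so the eigenvalues are -5, -3, 3.
r=-3: eigenvector (3, 0, -2).
r=3: eigenvector (-1, 0, 1).
r=-5: eigenvector (0, 1, 0).
P = [[3, -1, 0], [0, 0, 1], [-2, 1, 0]], D = diag(-3, 3, -5), P⁻¹ = [[1, 0, 1], [2, 0, 3], [0, 1, 0]].
A⁴ = P·diag(81, 81, 625)·P⁻¹ = [[81, 0, 0], [0, 625, 0], [0, 0, 81]].
The requested entry is 81.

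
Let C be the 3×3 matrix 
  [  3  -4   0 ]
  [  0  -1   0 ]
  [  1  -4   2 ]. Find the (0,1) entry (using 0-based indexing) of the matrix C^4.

Characteristic polynomial: μ^3 - 4μ^2 + μ + 6 = (μ - 3)(μ - 2)(μ + 1), so the eigenvalues are -1, 2, 3.
μ=3: eigenvector (1, 0, 1).
μ=-1: eigenvector (1, 1, 1).
μ=2: eigenvector (0, 0, 1).
P = [[1, 1, 0], [0, 1, 0], [1, 1, 1]], D = diag(3, -1, 2), P⁻¹ = [[1, -1, 0], [0, 1, 0], [-1, 0, 1]].
C⁴ = P·diag(81, 1, 16)·P⁻¹ = [[81, -80, 0], [0, 1, 0], [65, -80, 16]].
The requested entry is -80.

-80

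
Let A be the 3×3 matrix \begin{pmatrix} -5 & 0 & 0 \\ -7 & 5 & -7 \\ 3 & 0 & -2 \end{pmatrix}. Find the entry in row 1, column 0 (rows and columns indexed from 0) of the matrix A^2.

-21

Characteristic polynomial: s^3 + 2s^2 - 25s - 50 = (s - 5)(s + 2)(s + 5), so the eigenvalues are -5, -2, 5.
s=-2: eigenvector (0, 1, 1).
s=5: eigenvector (0, 1, 0).
s=-5: eigenvector (1, 0, -1).
P = [[0, 0, 1], [1, 1, 0], [1, 0, -1]], D = diag(-2, 5, -5), P⁻¹ = [[1, 0, 1], [-1, 1, -1], [1, 0, 0]].
A² = P·diag(4, 25, 25)·P⁻¹ = [[25, 0, 0], [-21, 25, -21], [-21, 0, 4]].
The requested entry is -21.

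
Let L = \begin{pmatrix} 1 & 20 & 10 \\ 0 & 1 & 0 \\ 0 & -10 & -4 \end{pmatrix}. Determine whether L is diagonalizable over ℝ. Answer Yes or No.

Yes

Characteristic polynomial: p(r) = r^3 + 2r^2 - 7r + 4 = (r - 1)^2(r + 4).
r = 1 has algebraic multiplicity 2; rank(L − 1I) = 1, so geometric multiplicity = 2.
Every eigenvalue has geometric = algebraic multiplicity, so L is diagonalizable.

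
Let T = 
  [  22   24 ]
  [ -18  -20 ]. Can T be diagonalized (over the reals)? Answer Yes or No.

Characteristic polynomial: p(r) = r^2 - 2r - 8 = (r - 4)(r + 2).
All 2 eigenvalues are distinct, so T is diagonalizable.

Yes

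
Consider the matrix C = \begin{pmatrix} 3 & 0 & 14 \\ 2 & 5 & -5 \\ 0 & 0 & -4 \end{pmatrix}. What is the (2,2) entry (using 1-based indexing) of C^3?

125

Characteristic polynomial: r^3 - 4r^2 - 17r + 60 = (r - 5)(r - 3)(r + 4), so the eigenvalues are -4, 3, 5.
r=5: eigenvector (0, 1, 0).
r=3: eigenvector (1, -1, 0).
r=-4: eigenvector (-2, 1, 1).
P = [[0, 1, -2], [1, -1, 1], [0, 0, 1]], D = diag(5, 3, -4), P⁻¹ = [[1, 1, 1], [1, 0, 2], [0, 0, 1]].
C³ = P·diag(125, 27, -64)·P⁻¹ = [[27, 0, 182], [98, 125, 7], [0, 0, -64]].
The requested entry is 125.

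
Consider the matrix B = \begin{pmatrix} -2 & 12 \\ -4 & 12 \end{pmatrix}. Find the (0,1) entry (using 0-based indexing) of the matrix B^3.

912

Characteristic polynomial: μ^2 - 10μ + 24 = (μ - 6)(μ - 4), so the eigenvalues are 4, 6.
μ=4: eigenvector (2, 1).
μ=6: eigenvector (-3, -2).
P = [[2, -3], [1, -2]], D = diag(4, 6), P⁻¹ = [[2, -3], [1, -2]].
B³ = P·diag(64, 216)·P⁻¹ = [[-392, 912], [-304, 672]].
The requested entry is 912.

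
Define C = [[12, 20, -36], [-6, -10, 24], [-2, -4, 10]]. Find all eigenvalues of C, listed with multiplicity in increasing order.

2, 4, 6

Characteristic polynomial: p(μ) = μ^3 - 12μ^2 + 44μ - 48 = (μ - 6)(μ - 4)(μ - 2).
Roots (with multiplicity): 2, 4, 6.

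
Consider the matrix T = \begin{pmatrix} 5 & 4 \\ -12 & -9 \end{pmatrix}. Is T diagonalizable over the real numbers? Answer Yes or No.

Yes

Characteristic polynomial: p(μ) = μ^2 + 4μ + 3 = (μ + 1)(μ + 3).
All 2 eigenvalues are distinct, so T is diagonalizable.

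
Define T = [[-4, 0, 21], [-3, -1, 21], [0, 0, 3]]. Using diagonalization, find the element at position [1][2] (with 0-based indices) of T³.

Characteristic polynomial: r^3 + 2r^2 - 11r - 12 = (r - 3)(r + 1)(r + 4), so the eigenvalues are -4, -1, 3.
r=3: eigenvector (3, 3, 1).
r=-1: eigenvector (0, 1, 0).
r=-4: eigenvector (1, 1, 0).
P = [[3, 0, 1], [3, 1, 1], [1, 0, 0]], D = diag(3, -1, -4), P⁻¹ = [[0, 0, 1], [-1, 1, 0], [1, 0, -3]].
T³ = P·diag(27, -1, -64)·P⁻¹ = [[-64, 0, 273], [-63, -1, 273], [0, 0, 27]].
The requested entry is 273.

273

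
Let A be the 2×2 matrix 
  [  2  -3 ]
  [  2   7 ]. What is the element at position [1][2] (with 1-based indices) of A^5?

-6303

Characteristic polynomial: r^2 - 9r + 20 = (r - 5)(r - 4), so the eigenvalues are 4, 5.
r=4: eigenvector (3, -2).
r=5: eigenvector (1, -1).
P = [[3, 1], [-2, -1]], D = diag(4, 5), P⁻¹ = [[1, 1], [-2, -3]].
A⁵ = P·diag(1024, 3125)·P⁻¹ = [[-3178, -6303], [4202, 7327]].
The requested entry is -6303.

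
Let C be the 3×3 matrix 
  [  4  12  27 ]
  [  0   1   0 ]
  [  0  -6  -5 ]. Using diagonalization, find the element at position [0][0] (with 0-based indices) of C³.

64

Characteristic polynomial: μ^3 - 21μ + 20 = (μ - 4)(μ - 1)(μ + 5), so the eigenvalues are -5, 1, 4.
μ=4: eigenvector (1, 0, 0).
μ=1: eigenvector (5, 1, -1).
μ=-5: eigenvector (-3, 0, 1).
P = [[1, 5, -3], [0, 1, 0], [0, -1, 1]], D = diag(4, 1, -5), P⁻¹ = [[1, -2, 3], [0, 1, 0], [0, 1, 1]].
C³ = P·diag(64, 1, -125)·P⁻¹ = [[64, 252, 567], [0, 1, 0], [0, -126, -125]].
The requested entry is 64.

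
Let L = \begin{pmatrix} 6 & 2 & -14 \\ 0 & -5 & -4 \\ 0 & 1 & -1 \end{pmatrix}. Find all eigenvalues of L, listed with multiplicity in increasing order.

-3, -3, 6

Characteristic polynomial: p(s) = s^3 - 27s - 54 = (s - 6)(s + 3)^2.
Roots (with multiplicity): -3, -3, 6.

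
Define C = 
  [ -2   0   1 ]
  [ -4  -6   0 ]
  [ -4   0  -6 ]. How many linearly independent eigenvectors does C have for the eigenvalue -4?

1

C + 4I = [[2, 0, 1], [-4, -2, 0], [-4, 0, -2]].
This matrix has rank 2, so its null space has dimension 3 − 2 = 1.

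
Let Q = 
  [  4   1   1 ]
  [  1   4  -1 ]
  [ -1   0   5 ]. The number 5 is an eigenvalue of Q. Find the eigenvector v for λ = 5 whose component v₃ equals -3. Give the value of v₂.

3

Q − 5I = [[-1, 1, 1], [1, -1, -1], [-1, 0, 0]].
Solving (Q − 5I)v = 0 gives the eigenspace spanned by (0, 3, -3).
With v₃ = -3, v = (0, 3, -3), so v₂ = 3.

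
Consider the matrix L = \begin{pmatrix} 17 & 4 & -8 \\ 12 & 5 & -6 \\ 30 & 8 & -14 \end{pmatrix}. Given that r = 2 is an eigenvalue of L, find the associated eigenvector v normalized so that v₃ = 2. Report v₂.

L − 2I = [[15, 4, -8], [12, 3, -6], [30, 8, -16]].
Solving (L − 2I)v = 0 gives the eigenspace spanned by (0, 4, 2).
With v₃ = 2, v = (0, 4, 2), so v₂ = 4.

4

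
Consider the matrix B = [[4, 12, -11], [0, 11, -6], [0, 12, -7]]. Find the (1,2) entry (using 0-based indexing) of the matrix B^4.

-624

Characteristic polynomial: λ^3 - 8λ^2 + 11λ + 20 = (λ - 5)(λ - 4)(λ + 1), so the eigenvalues are -1, 4, 5.
λ=4: eigenvector (1, 0, 0).
λ=-1: eigenvector (-2, -1, -2).
λ=5: eigenvector (1, 1, 1).
P = [[1, -2, 1], [0, -1, 1], [0, -2, 1]], D = diag(4, -1, 5), P⁻¹ = [[1, 0, -1], [0, 1, -1], [0, 2, -1]].
B⁴ = P·diag(256, 1, 625)·P⁻¹ = [[256, 1248, -879], [0, 1249, -624], [0, 1248, -623]].
The requested entry is -624.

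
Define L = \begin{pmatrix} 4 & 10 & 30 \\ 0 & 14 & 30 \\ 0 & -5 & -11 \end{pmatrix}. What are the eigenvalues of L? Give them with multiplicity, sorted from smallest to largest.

Characteristic polynomial: p(λ) = λ^3 - 7λ^2 + 8λ + 16 = (λ - 4)^2(λ + 1).
Roots (with multiplicity): -1, 4, 4.

-1, 4, 4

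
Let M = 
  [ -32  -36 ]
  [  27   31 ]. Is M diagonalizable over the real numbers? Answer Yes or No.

Characteristic polynomial: p(r) = r^2 + r - 20 = (r - 4)(r + 5).
All 2 eigenvalues are distinct, so M is diagonalizable.

Yes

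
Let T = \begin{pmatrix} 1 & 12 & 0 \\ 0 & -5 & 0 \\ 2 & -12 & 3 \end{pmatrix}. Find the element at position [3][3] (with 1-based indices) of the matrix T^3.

27

Characteristic polynomial: μ^3 + μ^2 - 17μ + 15 = (μ - 3)(μ - 1)(μ + 5), so the eigenvalues are -5, 1, 3.
μ=3: eigenvector (0, 0, 1).
μ=-5: eigenvector (-2, 1, 2).
μ=1: eigenvector (-1, 0, 1).
P = [[0, -2, -1], [0, 1, 0], [1, 2, 1]], D = diag(3, -5, 1), P⁻¹ = [[1, 0, 1], [0, 1, 0], [-1, -2, 0]].
T³ = P·diag(27, -125, 1)·P⁻¹ = [[1, 252, 0], [0, -125, 0], [26, -252, 27]].
The requested entry is 27.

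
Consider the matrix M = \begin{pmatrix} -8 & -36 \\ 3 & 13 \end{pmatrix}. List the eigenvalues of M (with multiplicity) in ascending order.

1, 4

Characteristic polynomial: p(t) = t^2 - 5t + 4 = (t - 4)(t - 1).
Roots (with multiplicity): 1, 4.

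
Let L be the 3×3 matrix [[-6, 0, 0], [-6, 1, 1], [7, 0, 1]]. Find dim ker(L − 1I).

L − 1I = [[-7, 0, 0], [-6, 0, 1], [7, 0, 0]].
This matrix has rank 2, so its null space has dimension 3 − 2 = 1.

1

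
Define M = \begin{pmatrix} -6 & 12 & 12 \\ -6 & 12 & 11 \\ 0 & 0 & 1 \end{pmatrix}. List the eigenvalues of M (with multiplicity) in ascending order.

0, 1, 6

Characteristic polynomial: p(s) = s^3 - 7s^2 + 6s = s(s - 6)(s - 1).
Roots (with multiplicity): 0, 1, 6.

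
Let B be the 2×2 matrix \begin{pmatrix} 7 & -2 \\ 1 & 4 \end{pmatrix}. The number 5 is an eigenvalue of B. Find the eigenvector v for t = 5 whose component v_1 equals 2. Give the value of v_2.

2

B − 5I = [[2, -2], [1, -1]].
Solving (B − 5I)v = 0 gives the eigenspace spanned by (2, 2).
With v_1 = 2, v = (2, 2), so v_2 = 2.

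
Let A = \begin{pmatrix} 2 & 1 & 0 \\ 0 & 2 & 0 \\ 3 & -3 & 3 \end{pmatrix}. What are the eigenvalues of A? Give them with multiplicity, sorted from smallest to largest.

Characteristic polynomial: p(r) = r^3 - 7r^2 + 16r - 12 = (r - 3)(r - 2)^2.
Roots (with multiplicity): 2, 2, 3.

2, 2, 3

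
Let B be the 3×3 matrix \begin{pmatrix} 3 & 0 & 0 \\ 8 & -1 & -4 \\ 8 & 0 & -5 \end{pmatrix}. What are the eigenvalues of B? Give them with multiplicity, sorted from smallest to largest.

Characteristic polynomial: p(s) = s^3 + 3s^2 - 13s - 15 = (s - 3)(s + 1)(s + 5).
Roots (with multiplicity): -5, -1, 3.

-5, -1, 3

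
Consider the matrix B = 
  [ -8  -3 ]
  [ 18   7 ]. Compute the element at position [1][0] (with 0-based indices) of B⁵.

198

Characteristic polynomial: t^2 + t - 2 = (t - 1)(t + 2), so the eigenvalues are -2, 1.
t=-2: eigenvector (1, -2).
t=1: eigenvector (-1, 3).
P = [[1, -1], [-2, 3]], D = diag(-2, 1), P⁻¹ = [[3, 1], [2, 1]].
B⁵ = P·diag(-32, 1)·P⁻¹ = [[-98, -33], [198, 67]].
The requested entry is 198.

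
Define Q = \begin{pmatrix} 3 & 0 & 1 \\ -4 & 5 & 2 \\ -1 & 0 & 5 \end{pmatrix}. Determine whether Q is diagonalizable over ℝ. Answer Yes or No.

Characteristic polynomial: p(μ) = μ^3 - 13μ^2 + 56μ - 80 = (μ - 5)(μ - 4)^2.
μ = 4 has algebraic multiplicity 2; rank(Q − 4I) = 2, so geometric multiplicity = 1.
Geometric multiplicity < algebraic multiplicity, so Q is not diagonalizable.

No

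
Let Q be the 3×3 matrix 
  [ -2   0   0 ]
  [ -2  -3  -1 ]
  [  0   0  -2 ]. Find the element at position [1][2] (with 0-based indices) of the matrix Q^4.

Characteristic polynomial: s^3 + 7s^2 + 16s + 12 = (s + 2)^2(s + 3), so the eigenvalues are -3, -2, -2.
s=-2: eigenvector (0, 1, -1).
s=-3: eigenvector (0, -1, 0).
s=-2: eigenvector (1, 2, -4).
P = [[0, 0, 1], [1, -1, 2], [-1, 0, -4]], D = diag(-2, -3, -2), P⁻¹ = [[-4, 0, -1], [-2, -1, -1], [1, 0, 0]].
Q⁴ = P·diag(16, 81, 16)·P⁻¹ = [[16, 0, 0], [130, 81, 65], [0, 0, 16]].
The requested entry is 65.

65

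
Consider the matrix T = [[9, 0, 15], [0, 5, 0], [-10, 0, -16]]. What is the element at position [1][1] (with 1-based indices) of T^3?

Characteristic polynomial: λ^3 + 2λ^2 - 29λ - 30 = (λ - 5)(λ + 1)(λ + 6), so the eigenvalues are -6, -1, 5.
λ=-1: eigenvector (3, 0, -2).
λ=5: eigenvector (0, 1, 0).
λ=-6: eigenvector (-1, 0, 1).
P = [[3, 0, -1], [0, 1, 0], [-2, 0, 1]], D = diag(-1, 5, -6), P⁻¹ = [[1, 0, 1], [0, 1, 0], [2, 0, 3]].
T³ = P·diag(-1, 125, -216)·P⁻¹ = [[429, 0, 645], [0, 125, 0], [-430, 0, -646]].
The requested entry is 429.

429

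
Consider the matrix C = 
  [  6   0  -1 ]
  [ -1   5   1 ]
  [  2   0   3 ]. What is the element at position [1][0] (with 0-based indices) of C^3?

Characteristic polynomial: λ^3 - 14λ^2 + 65λ - 100 = (λ - 5)^2(λ - 4), so the eigenvalues are 4, 5, 5.
λ=5: eigenvector (1, 0, 1).
λ=4: eigenvector (1, -1, 2).
λ=5: eigenvector (-1, 1, -1).
P = [[1, 1, -1], [0, -1, 1], [1, 2, -1]], D = diag(5, 4, 5), P⁻¹ = [[1, 1, 0], [-1, 0, 1], [-1, 1, 1]].
C³ = P·diag(125, 64, 125)·P⁻¹ = [[186, 0, -61], [-61, 125, 61], [122, 0, 3]].
The requested entry is -61.

-61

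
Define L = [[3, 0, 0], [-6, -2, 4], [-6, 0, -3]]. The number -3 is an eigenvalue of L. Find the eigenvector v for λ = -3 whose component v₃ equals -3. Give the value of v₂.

12

L + 3I = [[6, 0, 0], [-6, 1, 4], [-6, 0, 0]].
Solving (L + 3I)v = 0 gives the eigenspace spanned by (0, 12, -3).
With v₃ = -3, v = (0, 12, -3), so v₂ = 12.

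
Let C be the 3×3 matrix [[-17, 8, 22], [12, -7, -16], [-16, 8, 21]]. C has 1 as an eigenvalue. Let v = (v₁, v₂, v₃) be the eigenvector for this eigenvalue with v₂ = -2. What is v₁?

C − 1I = [[-18, 8, 22], [12, -8, -16], [-16, 8, 20]].
Solving (C − 1I)v = 0 gives the eigenspace spanned by (4, -2, 4).
With v₂ = -2, v = (4, -2, 4), so v₁ = 4.

4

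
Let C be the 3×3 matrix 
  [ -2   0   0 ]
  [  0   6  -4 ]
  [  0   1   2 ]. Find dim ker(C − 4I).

1

C − 4I = [[-6, 0, 0], [0, 2, -4], [0, 1, -2]].
This matrix has rank 2, so its null space has dimension 3 − 2 = 1.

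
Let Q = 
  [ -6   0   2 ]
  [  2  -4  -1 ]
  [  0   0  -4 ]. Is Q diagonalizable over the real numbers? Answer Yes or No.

Characteristic polynomial: p(r) = r^3 + 14r^2 + 64r + 96 = (r + 4)^2(r + 6).
r = -4 has algebraic multiplicity 2; rank(Q + 4I) = 2, so geometric multiplicity = 1.
Geometric multiplicity < algebraic multiplicity, so Q is not diagonalizable.

No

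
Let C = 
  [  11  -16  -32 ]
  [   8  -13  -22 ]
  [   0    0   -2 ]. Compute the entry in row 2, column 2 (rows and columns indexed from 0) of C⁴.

16

Characteristic polynomial: λ^3 + 4λ^2 - 11λ - 30 = (λ - 3)(λ + 2)(λ + 5), so the eigenvalues are -5, -2, 3.
λ=-5: eigenvector (1, 1, 0).
λ=3: eigenvector (-2, -1, 0).
λ=-2: eigenvector (0, -2, 1).
P = [[1, -2, 0], [1, -1, -2], [0, 0, 1]], D = diag(-5, 3, -2), P⁻¹ = [[-1, 2, 4], [-1, 1, 2], [0, 0, 1]].
C⁴ = P·diag(625, 81, 16)·P⁻¹ = [[-463, 1088, 2176], [-544, 1169, 2306], [0, 0, 16]].
The requested entry is 16.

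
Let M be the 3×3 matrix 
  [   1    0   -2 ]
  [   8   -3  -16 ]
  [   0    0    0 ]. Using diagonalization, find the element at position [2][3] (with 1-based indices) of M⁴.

Characteristic polynomial: t^3 + 2t^2 - 3t = t(t - 1)(t + 3), so the eigenvalues are -3, 0, 1.
t=1: eigenvector (1, 2, 0).
t=-3: eigenvector (0, 1, 0).
t=0: eigenvector (2, 0, 1).
P = [[1, 0, 2], [2, 1, 0], [0, 0, 1]], D = diag(1, -3, 0), P⁻¹ = [[1, 0, -2], [-2, 1, 4], [0, 0, 1]].
M⁴ = P·diag(1, 81, 0)·P⁻¹ = [[1, 0, -2], [-160, 81, 320], [0, 0, 0]].
The requested entry is 320.

320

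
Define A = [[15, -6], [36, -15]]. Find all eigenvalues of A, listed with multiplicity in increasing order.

-3, 3

Characteristic polynomial: p(λ) = λ^2 - 9 = (λ - 3)(λ + 3).
Roots (with multiplicity): -3, 3.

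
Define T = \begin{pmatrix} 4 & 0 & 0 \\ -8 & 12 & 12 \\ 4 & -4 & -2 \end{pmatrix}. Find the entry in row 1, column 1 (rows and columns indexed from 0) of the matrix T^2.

96

Characteristic polynomial: s^3 - 14s^2 + 64s - 96 = (s - 6)(s - 4)^2, so the eigenvalues are 4, 4, 6.
s=4: eigenvector (1, 4, -2).
s=4: eigenvector (1, 1, 0).
s=6: eigenvector (0, -2, 1).
P = [[1, 1, 0], [4, 1, -2], [-2, 0, 1]], D = diag(4, 4, 6), P⁻¹ = [[1, -1, -2], [0, 1, 2], [2, -2, -3]].
T² = P·diag(16, 16, 36)·P⁻¹ = [[16, 0, 0], [-80, 96, 120], [40, -40, -44]].
The requested entry is 96.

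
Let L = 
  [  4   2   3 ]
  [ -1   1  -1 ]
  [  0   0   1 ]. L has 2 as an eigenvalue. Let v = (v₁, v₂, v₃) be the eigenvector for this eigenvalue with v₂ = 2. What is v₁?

-2

L − 2I = [[2, 2, 3], [-1, -1, -1], [0, 0, -1]].
Solving (L − 2I)v = 0 gives the eigenspace spanned by (-2, 2, 0).
With v₂ = 2, v = (-2, 2, 0), so v₁ = -2.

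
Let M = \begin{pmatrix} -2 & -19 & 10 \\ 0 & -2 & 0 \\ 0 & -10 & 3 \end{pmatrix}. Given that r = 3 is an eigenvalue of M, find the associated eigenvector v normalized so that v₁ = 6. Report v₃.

3

M − 3I = [[-5, -19, 10], [0, -5, 0], [0, -10, 0]].
Solving (M − 3I)v = 0 gives the eigenspace spanned by (6, 0, 3).
With v₁ = 6, v = (6, 0, 3), so v₃ = 3.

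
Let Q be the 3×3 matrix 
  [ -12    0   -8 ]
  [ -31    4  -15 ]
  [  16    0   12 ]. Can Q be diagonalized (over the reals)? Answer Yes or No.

Characteristic polynomial: p(s) = s^3 - 4s^2 - 16s + 64 = (s - 4)^2(s + 4).
s = 4 has algebraic multiplicity 2; rank(Q − 4I) = 2, so geometric multiplicity = 1.
Geometric multiplicity < algebraic multiplicity, so Q is not diagonalizable.

No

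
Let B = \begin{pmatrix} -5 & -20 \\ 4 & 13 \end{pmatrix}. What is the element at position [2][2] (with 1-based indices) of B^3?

Characteristic polynomial: s^2 - 8s + 15 = (s - 5)(s - 3), so the eigenvalues are 3, 5.
s=3: eigenvector (5, -2).
s=5: eigenvector (-2, 1).
P = [[5, -2], [-2, 1]], D = diag(3, 5), P⁻¹ = [[1, 2], [2, 5]].
B³ = P·diag(27, 125)·P⁻¹ = [[-365, -980], [196, 517]].
The requested entry is 517.

517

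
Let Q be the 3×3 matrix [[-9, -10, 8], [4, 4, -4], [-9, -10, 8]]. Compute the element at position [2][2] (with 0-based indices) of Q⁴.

Characteristic polynomial: s^3 - 3s^2 - 4s = s(s - 4)(s + 1), so the eigenvalues are -1, 0, 4.
s=-1: eigenvector (1, 0, 1).
s=4: eigenvector (-2, 1, -2).
s=0: eigenvector (-2, 1, -1).
P = [[1, -2, -2], [0, 1, 1], [1, -2, -1]], D = diag(-1, 4, 0), P⁻¹ = [[1, 2, 0], [1, 1, -1], [-1, 0, 1]].
Q⁴ = P·diag(1, 256, 0)·P⁻¹ = [[-511, -510, 512], [256, 256, -256], [-511, -510, 512]].
The requested entry is 512.

512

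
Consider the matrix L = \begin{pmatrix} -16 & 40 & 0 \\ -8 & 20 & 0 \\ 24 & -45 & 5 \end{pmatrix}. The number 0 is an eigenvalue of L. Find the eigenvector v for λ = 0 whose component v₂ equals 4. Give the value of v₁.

10

L = [[-16, 40, 0], [-8, 20, 0], [24, -45, 5]].
Solving (L)v = 0 gives the eigenspace spanned by (10, 4, -12).
With v₂ = 4, v = (10, 4, -12), so v₁ = 10.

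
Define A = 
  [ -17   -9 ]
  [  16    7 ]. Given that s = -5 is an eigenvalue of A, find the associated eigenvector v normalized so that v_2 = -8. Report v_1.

6

A + 5I = [[-12, -9], [16, 12]].
Solving (A + 5I)v = 0 gives the eigenspace spanned by (6, -8).
With v_2 = -8, v = (6, -8), so v_1 = 6.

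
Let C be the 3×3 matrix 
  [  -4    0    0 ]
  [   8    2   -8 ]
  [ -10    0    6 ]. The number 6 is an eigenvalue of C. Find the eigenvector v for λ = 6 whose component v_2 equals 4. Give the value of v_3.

-2

C − 6I = [[-10, 0, 0], [8, -4, -8], [-10, 0, 0]].
Solving (C − 6I)v = 0 gives the eigenspace spanned by (0, 4, -2).
With v_2 = 4, v = (0, 4, -2), so v_3 = -2.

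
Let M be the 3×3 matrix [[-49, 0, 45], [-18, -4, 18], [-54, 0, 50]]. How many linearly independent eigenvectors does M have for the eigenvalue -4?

2

M + 4I = [[-45, 0, 45], [-18, 0, 18], [-54, 0, 54]].
This matrix has rank 1, so its null space has dimension 3 − 1 = 2.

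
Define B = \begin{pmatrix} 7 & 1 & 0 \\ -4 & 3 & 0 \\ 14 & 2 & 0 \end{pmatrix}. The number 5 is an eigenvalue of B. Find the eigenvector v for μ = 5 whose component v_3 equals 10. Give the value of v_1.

B − 5I = [[2, 1, 0], [-4, -2, 0], [14, 2, -5]].
Solving (B − 5I)v = 0 gives the eigenspace spanned by (5, -10, 10).
With v_3 = 10, v = (5, -10, 10), so v_1 = 5.

5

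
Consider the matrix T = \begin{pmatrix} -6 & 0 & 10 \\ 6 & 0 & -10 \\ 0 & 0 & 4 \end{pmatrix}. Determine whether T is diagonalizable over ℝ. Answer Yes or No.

Characteristic polynomial: p(μ) = μ^3 + 2μ^2 - 24μ = μ(μ - 4)(μ + 6).
All 3 eigenvalues are distinct, so T is diagonalizable.

Yes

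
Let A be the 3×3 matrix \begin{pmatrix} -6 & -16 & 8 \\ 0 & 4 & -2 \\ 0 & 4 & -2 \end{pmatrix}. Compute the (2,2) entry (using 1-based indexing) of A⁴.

Characteristic polynomial: λ^3 + 4λ^2 - 12λ = λ(λ - 2)(λ + 6), so the eigenvalues are -6, 0, 2.
λ=-6: eigenvector (1, 0, 0).
λ=0: eigenvector (0, 1, 2).
λ=2: eigenvector (1, -1, -1).
P = [[1, 0, 1], [0, 1, -1], [0, 2, -1]], D = diag(-6, 0, 2), P⁻¹ = [[1, 2, -1], [0, -1, 1], [0, -2, 1]].
A⁴ = P·diag(1296, 0, 16)·P⁻¹ = [[1296, 2560, -1280], [0, 32, -16], [0, 32, -16]].
The requested entry is 32.

32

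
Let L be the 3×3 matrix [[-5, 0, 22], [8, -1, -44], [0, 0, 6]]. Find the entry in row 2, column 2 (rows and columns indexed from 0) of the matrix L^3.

216

Characteristic polynomial: μ^3 - 31μ - 30 = (μ - 6)(μ + 1)(μ + 5), so the eigenvalues are -5, -1, 6.
μ=-5: eigenvector (1, -2, 0).
μ=-1: eigenvector (0, 1, 0).
μ=6: eigenvector (2, -4, 1).
P = [[1, 0, 2], [-2, 1, -4], [0, 0, 1]], D = diag(-5, -1, 6), P⁻¹ = [[1, 0, -2], [2, 1, 0], [0, 0, 1]].
L³ = P·diag(-125, -1, 216)·P⁻¹ = [[-125, 0, 682], [248, -1, -1364], [0, 0, 216]].
The requested entry is 216.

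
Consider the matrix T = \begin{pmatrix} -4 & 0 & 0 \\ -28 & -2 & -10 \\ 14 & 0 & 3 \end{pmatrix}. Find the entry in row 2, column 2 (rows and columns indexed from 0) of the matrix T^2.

9

Characteristic polynomial: λ^3 + 3λ^2 - 10λ - 24 = (λ - 3)(λ + 2)(λ + 4), so the eigenvalues are -4, -2, 3.
λ=-4: eigenvector (1, 4, -2).
λ=3: eigenvector (0, -2, 1).
λ=-2: eigenvector (0, 1, 0).
P = [[1, 0, 0], [4, -2, 1], [-2, 1, 0]], D = diag(-4, 3, -2), P⁻¹ = [[1, 0, 0], [2, 0, 1], [0, 1, 2]].
T² = P·diag(16, 9, 4)·P⁻¹ = [[16, 0, 0], [28, 4, -10], [-14, 0, 9]].
The requested entry is 9.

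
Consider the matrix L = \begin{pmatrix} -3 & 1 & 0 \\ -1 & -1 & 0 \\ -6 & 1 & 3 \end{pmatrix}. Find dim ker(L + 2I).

L + 2I = [[-1, 1, 0], [-1, 1, 0], [-6, 1, 5]].
This matrix has rank 2, so its null space has dimension 3 − 2 = 1.

1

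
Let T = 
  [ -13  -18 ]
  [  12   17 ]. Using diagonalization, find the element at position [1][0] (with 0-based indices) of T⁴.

1248

Characteristic polynomial: r^2 - 4r - 5 = (r - 5)(r + 1), so the eigenvalues are -1, 5.
r=5: eigenvector (1, -1).
r=-1: eigenvector (3, -2).
P = [[1, 3], [-1, -2]], D = diag(5, -1), P⁻¹ = [[-2, -3], [1, 1]].
T⁴ = P·diag(625, 1)·P⁻¹ = [[-1247, -1872], [1248, 1873]].
The requested entry is 1248.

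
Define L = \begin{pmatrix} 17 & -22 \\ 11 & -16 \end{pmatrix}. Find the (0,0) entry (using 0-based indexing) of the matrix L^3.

557

Characteristic polynomial: λ^2 - λ - 30 = (λ - 6)(λ + 5), so the eigenvalues are -5, 6.
λ=-5: eigenvector (1, 1).
λ=6: eigenvector (2, 1).
P = [[1, 2], [1, 1]], D = diag(-5, 6), P⁻¹ = [[-1, 2], [1, -1]].
L³ = P·diag(-125, 216)·P⁻¹ = [[557, -682], [341, -466]].
The requested entry is 557.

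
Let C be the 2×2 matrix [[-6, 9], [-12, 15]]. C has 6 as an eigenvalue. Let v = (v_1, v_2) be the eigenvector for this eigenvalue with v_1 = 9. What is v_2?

12

C − 6I = [[-12, 9], [-12, 9]].
Solving (C − 6I)v = 0 gives the eigenspace spanned by (9, 12).
With v_1 = 9, v = (9, 12), so v_2 = 12.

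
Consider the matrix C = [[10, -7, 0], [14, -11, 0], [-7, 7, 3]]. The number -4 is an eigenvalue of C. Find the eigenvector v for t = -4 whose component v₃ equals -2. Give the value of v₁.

2

C + 4I = [[14, -7, 0], [14, -7, 0], [-7, 7, 7]].
Solving (C + 4I)v = 0 gives the eigenspace spanned by (2, 4, -2).
With v₃ = -2, v = (2, 4, -2), so v₁ = 2.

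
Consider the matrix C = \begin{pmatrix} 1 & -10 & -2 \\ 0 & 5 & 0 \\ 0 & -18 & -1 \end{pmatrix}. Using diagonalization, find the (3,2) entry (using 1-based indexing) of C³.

Characteristic polynomial: λ^3 - 5λ^2 - λ + 5 = (λ - 5)(λ - 1)(λ + 1), so the eigenvalues are -1, 1, 5.
λ=1: eigenvector (1, 0, 0).
λ=5: eigenvector (-1, 1, -3).
λ=-1: eigenvector (1, 0, 1).
P = [[1, -1, 1], [0, 1, 0], [0, -3, 1]], D = diag(1, 5, -1), P⁻¹ = [[1, -2, -1], [0, 1, 0], [0, 3, 1]].
C³ = P·diag(1, 125, -1)·P⁻¹ = [[1, -130, -2], [0, 125, 0], [0, -378, -1]].
The requested entry is -378.

-378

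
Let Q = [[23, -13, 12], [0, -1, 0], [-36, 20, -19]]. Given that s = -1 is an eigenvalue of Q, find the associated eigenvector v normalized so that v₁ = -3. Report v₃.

6

Q + 1I = [[24, -13, 12], [0, 0, 0], [-36, 20, -18]].
Solving (Q + 1I)v = 0 gives the eigenspace spanned by (-3, 0, 6).
With v₁ = -3, v = (-3, 0, 6), so v₃ = 6.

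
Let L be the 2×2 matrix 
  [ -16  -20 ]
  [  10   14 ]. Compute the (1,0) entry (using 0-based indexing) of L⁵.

8800

Characteristic polynomial: r^2 + 2r - 24 = (r - 4)(r + 6), so the eigenvalues are -6, 4.
r=4: eigenvector (1, -1).
r=-6: eigenvector (2, -1).
P = [[1, 2], [-1, -1]], D = diag(4, -6), P⁻¹ = [[-1, -2], [1, 1]].
L⁵ = P·diag(1024, -7776)·P⁻¹ = [[-16576, -17600], [8800, 9824]].
The requested entry is 8800.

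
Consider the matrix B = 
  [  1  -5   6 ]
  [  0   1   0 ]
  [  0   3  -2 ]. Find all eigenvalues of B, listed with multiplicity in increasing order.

-2, 1, 1

Characteristic polynomial: p(μ) = μ^3 - 3μ + 2 = (μ - 1)^2(μ + 2).
Roots (with multiplicity): -2, 1, 1.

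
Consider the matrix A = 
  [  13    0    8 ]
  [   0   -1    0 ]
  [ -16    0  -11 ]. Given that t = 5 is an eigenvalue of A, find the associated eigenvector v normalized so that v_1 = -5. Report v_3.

A − 5I = [[8, 0, 8], [0, -6, 0], [-16, 0, -16]].
Solving (A − 5I)v = 0 gives the eigenspace spanned by (-5, 0, 5).
With v_1 = -5, v = (-5, 0, 5), so v_3 = 5.

5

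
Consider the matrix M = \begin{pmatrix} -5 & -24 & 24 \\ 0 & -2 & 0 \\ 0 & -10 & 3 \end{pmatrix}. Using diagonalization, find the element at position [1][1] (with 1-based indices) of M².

25

Characteristic polynomial: t^3 + 4t^2 - 11t - 30 = (t - 3)(t + 2)(t + 5), so the eigenvalues are -5, -2, 3.
t=3: eigenvector (3, 0, 1).
t=-2: eigenvector (8, 1, 2).
t=-5: eigenvector (1, 0, 0).
P = [[3, 8, 1], [0, 1, 0], [1, 2, 0]], D = diag(3, -2, -5), P⁻¹ = [[0, -2, 1], [0, 1, 0], [1, -2, -3]].
M² = P·diag(9, 4, 25)·P⁻¹ = [[25, -72, -48], [0, 4, 0], [0, -10, 9]].
The requested entry is 25.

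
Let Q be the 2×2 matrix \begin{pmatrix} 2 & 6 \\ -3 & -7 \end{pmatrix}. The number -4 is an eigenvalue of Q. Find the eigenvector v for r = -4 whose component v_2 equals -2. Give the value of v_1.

Q + 4I = [[6, 6], [-3, -3]].
Solving (Q + 4I)v = 0 gives the eigenspace spanned by (2, -2).
With v_2 = -2, v = (2, -2), so v_1 = 2.

2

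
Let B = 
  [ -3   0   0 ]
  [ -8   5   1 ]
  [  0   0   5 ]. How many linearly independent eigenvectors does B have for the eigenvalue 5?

1

B − 5I = [[-8, 0, 0], [-8, 0, 1], [0, 0, 0]].
This matrix has rank 2, so its null space has dimension 3 − 2 = 1.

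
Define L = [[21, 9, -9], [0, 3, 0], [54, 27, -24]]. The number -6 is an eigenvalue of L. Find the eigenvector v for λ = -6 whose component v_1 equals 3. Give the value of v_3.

9

L + 6I = [[27, 9, -9], [0, 9, 0], [54, 27, -18]].
Solving (L + 6I)v = 0 gives the eigenspace spanned by (3, 0, 9).
With v_1 = 3, v = (3, 0, 9), so v_3 = 9.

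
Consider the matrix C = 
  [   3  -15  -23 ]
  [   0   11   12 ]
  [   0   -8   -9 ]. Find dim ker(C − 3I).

1

C − 3I = [[0, -15, -23], [0, 8, 12], [0, -8, -12]].
This matrix has rank 2, so its null space has dimension 3 − 2 = 1.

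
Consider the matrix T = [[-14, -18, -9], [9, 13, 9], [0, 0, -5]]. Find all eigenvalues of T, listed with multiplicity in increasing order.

Characteristic polynomial: p(μ) = μ^3 + 6μ^2 - 15μ - 100 = (μ - 4)(μ + 5)^2.
Roots (with multiplicity): -5, -5, 4.

-5, -5, 4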